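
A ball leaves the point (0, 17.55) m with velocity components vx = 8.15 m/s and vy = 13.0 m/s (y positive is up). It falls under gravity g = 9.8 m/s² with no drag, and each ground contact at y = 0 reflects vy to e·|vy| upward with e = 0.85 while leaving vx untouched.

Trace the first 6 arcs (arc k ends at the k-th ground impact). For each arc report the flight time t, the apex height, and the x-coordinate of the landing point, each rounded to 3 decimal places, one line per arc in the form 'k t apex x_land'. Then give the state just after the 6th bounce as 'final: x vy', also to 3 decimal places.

Arc 1: start y=17.550, vy=13.000 → t=3.638, apex=26.172, x_land=29.647, impact vy=-22.649
  bounce: vy ← 0.85·22.649 = 19.252
Arc 2: start y=0.000, vy=19.252 → t=3.929, apex=18.910, x_land=61.668, impact vy=-19.252
  bounce: vy ← 0.85·19.252 = 16.364
Arc 3: start y=0.000, vy=16.364 → t=3.340, apex=13.662, x_land=88.885, impact vy=-16.364
  bounce: vy ← 0.85·16.364 = 13.909
Arc 4: start y=0.000, vy=13.909 → t=2.839, apex=9.871, x_land=112.020, impact vy=-13.909
  bounce: vy ← 0.85·13.909 = 11.823
Arc 5: start y=0.000, vy=11.823 → t=2.413, apex=7.132, x_land=131.685, impact vy=-11.823
  bounce: vy ← 0.85·11.823 = 10.050
Arc 6: start y=0.000, vy=10.050 → t=2.051, apex=5.153, x_land=148.400, impact vy=-10.050
  bounce: vy ← 0.85·10.050 = 8.542

1 3.638 26.172 29.647
2 3.929 18.910 61.668
3 3.340 13.662 88.885
4 2.839 9.871 112.020
5 2.413 7.132 131.685
6 2.051 5.153 148.400
final: 148.400 8.542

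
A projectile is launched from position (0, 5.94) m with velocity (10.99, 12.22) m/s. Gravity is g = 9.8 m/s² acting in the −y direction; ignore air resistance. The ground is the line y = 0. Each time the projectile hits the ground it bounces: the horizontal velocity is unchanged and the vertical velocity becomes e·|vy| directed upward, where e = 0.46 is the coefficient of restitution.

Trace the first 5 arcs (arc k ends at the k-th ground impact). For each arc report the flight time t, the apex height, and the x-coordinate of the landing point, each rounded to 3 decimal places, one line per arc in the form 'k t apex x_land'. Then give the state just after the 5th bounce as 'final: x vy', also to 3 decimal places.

Arc 1: start y=5.940, vy=12.220 → t=2.910, apex=13.559, x_land=31.985, impact vy=-16.302
  bounce: vy ← 0.46·16.302 = 7.499
Arc 2: start y=0.000, vy=7.499 → t=1.530, apex=2.869, x_land=48.804, impact vy=-7.499
  bounce: vy ← 0.46·7.499 = 3.449
Arc 3: start y=0.000, vy=3.449 → t=0.704, apex=0.607, x_land=56.541, impact vy=-3.449
  bounce: vy ← 0.46·3.449 = 1.587
Arc 4: start y=0.000, vy=1.587 → t=0.324, apex=0.128, x_land=60.100, impact vy=-1.587
  bounce: vy ← 0.46·1.587 = 0.730
Arc 5: start y=0.000, vy=0.730 → t=0.149, apex=0.027, x_land=61.737, impact vy=-0.730
  bounce: vy ← 0.46·0.730 = 0.336

1 2.910 13.559 31.985
2 1.530 2.869 48.804
3 0.704 0.607 56.541
4 0.324 0.128 60.100
5 0.149 0.027 61.737
final: 61.737 0.336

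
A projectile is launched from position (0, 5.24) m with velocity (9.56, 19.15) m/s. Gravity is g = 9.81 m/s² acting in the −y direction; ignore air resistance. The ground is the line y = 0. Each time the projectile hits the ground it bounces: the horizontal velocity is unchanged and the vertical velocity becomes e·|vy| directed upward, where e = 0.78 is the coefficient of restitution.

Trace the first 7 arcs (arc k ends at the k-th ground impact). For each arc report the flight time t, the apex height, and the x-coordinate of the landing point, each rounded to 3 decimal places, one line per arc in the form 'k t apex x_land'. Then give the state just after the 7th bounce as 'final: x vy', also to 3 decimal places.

1 4.161 23.931 39.778
2 3.446 14.560 72.720
3 2.688 8.858 98.415
4 2.096 5.389 118.456
5 1.635 3.279 134.089
6 1.275 1.995 146.282
7 0.995 1.214 155.793
final: 155.793 3.806

Arc 1: start y=5.240, vy=19.150 → t=4.161, apex=23.931, x_land=39.778, impact vy=-21.669
  bounce: vy ← 0.78·21.669 = 16.902
Arc 2: start y=0.000, vy=16.902 → t=3.446, apex=14.560, x_land=72.720, impact vy=-16.902
  bounce: vy ← 0.78·16.902 = 13.183
Arc 3: start y=0.000, vy=13.183 → t=2.688, apex=8.858, x_land=98.415, impact vy=-13.183
  bounce: vy ← 0.78·13.183 = 10.283
Arc 4: start y=0.000, vy=10.283 → t=2.096, apex=5.389, x_land=118.456, impact vy=-10.283
  bounce: vy ← 0.78·10.283 = 8.021
Arc 5: start y=0.000, vy=8.021 → t=1.635, apex=3.279, x_land=134.089, impact vy=-8.021
  bounce: vy ← 0.78·8.021 = 6.256
Arc 6: start y=0.000, vy=6.256 → t=1.275, apex=1.995, x_land=146.282, impact vy=-6.256
  bounce: vy ← 0.78·6.256 = 4.880
Arc 7: start y=0.000, vy=4.880 → t=0.995, apex=1.214, x_land=155.793, impact vy=-4.880
  bounce: vy ← 0.78·4.880 = 3.806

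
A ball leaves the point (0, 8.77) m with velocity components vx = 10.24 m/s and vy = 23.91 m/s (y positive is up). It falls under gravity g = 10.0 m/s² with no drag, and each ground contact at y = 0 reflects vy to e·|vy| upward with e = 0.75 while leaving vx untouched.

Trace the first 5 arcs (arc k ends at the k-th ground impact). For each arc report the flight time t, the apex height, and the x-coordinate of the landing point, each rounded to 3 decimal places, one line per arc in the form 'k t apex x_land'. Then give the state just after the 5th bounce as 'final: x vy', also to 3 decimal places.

Arc 1: start y=8.770, vy=23.910 → t=5.124, apex=37.354, x_land=52.473, impact vy=-27.333
  bounce: vy ← 0.75·27.333 = 20.500
Arc 2: start y=0.000, vy=20.500 → t=4.100, apex=21.012, x_land=94.456, impact vy=-20.500
  bounce: vy ← 0.75·20.500 = 15.375
Arc 3: start y=0.000, vy=15.375 → t=3.075, apex=11.819, x_land=125.944, impact vy=-15.375
  bounce: vy ← 0.75·15.375 = 11.531
Arc 4: start y=0.000, vy=11.531 → t=2.306, apex=6.648, x_land=149.559, impact vy=-11.531
  bounce: vy ← 0.75·11.531 = 8.648
Arc 5: start y=0.000, vy=8.648 → t=1.730, apex=3.740, x_land=167.271, impact vy=-8.648
  bounce: vy ← 0.75·8.648 = 6.486

1 5.124 37.354 52.473
2 4.100 21.012 94.456
3 3.075 11.819 125.944
4 2.306 6.648 149.559
5 1.730 3.740 167.271
final: 167.271 6.486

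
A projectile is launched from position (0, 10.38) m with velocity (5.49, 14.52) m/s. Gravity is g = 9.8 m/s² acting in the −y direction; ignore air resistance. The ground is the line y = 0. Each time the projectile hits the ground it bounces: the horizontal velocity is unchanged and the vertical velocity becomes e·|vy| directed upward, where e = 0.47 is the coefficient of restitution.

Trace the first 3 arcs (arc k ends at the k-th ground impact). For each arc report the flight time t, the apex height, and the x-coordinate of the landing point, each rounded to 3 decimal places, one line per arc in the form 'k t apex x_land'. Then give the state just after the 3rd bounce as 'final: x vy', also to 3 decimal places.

1 3.559 21.137 19.536
2 1.952 4.669 30.255
3 0.918 1.031 35.292
final: 35.292 2.113

Arc 1: start y=10.380, vy=14.520 → t=3.559, apex=21.137, x_land=19.536, impact vy=-20.354
  bounce: vy ← 0.47·20.354 = 9.566
Arc 2: start y=0.000, vy=9.566 → t=1.952, apex=4.669, x_land=30.255, impact vy=-9.566
  bounce: vy ← 0.47·9.566 = 4.496
Arc 3: start y=0.000, vy=4.496 → t=0.918, apex=1.031, x_land=35.292, impact vy=-4.496
  bounce: vy ← 0.47·4.496 = 2.113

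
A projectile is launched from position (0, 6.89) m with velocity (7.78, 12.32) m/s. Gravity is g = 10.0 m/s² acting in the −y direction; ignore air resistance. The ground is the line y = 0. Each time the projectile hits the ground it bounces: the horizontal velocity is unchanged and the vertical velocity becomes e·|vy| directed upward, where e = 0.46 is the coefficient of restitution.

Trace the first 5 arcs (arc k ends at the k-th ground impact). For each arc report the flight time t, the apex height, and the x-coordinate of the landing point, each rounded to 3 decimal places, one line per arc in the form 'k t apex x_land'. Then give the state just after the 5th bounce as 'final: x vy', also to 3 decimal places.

Arc 1: start y=6.890, vy=12.320 → t=2.934, apex=14.479, x_land=22.824, impact vy=-17.017
  bounce: vy ← 0.46·17.017 = 7.828
Arc 2: start y=0.000, vy=7.828 → t=1.566, apex=3.064, x_land=35.004, impact vy=-7.828
  bounce: vy ← 0.46·7.828 = 3.601
Arc 3: start y=0.000, vy=3.601 → t=0.720, apex=0.648, x_land=40.607, impact vy=-3.601
  bounce: vy ← 0.46·3.601 = 1.656
Arc 4: start y=0.000, vy=1.656 → t=0.331, apex=0.137, x_land=43.185, impact vy=-1.656
  bounce: vy ← 0.46·1.656 = 0.762
Arc 5: start y=0.000, vy=0.762 → t=0.152, apex=0.029, x_land=44.370, impact vy=-0.762
  bounce: vy ← 0.46·0.762 = 0.350

1 2.934 14.479 22.824
2 1.566 3.064 35.004
3 0.720 0.648 40.607
4 0.331 0.137 43.185
5 0.152 0.029 44.370
final: 44.370 0.350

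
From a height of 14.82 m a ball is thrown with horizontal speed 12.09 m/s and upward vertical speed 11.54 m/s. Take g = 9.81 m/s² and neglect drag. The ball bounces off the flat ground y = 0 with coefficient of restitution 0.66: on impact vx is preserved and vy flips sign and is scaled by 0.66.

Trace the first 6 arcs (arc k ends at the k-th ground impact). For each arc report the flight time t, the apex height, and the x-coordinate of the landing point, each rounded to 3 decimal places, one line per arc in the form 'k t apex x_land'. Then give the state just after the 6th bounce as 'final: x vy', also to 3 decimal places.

Arc 1: start y=14.820, vy=11.540 → t=3.275, apex=21.608, x_land=39.597, impact vy=-20.590
  bounce: vy ← 0.66·20.590 = 13.589
Arc 2: start y=0.000, vy=13.589 → t=2.770, apex=9.412, x_land=73.093, impact vy=-13.589
  bounce: vy ← 0.66·13.589 = 8.969
Arc 3: start y=0.000, vy=8.969 → t=1.829, apex=4.100, x_land=95.199, impact vy=-8.969
  bounce: vy ← 0.66·8.969 = 5.919
Arc 4: start y=0.000, vy=5.919 → t=1.207, apex=1.786, x_land=109.790, impact vy=-5.919
  bounce: vy ← 0.66·5.919 = 3.907
Arc 5: start y=0.000, vy=3.907 → t=0.797, apex=0.778, x_land=119.420, impact vy=-3.907
  bounce: vy ← 0.66·3.907 = 2.579
Arc 6: start y=0.000, vy=2.579 → t=0.526, apex=0.339, x_land=125.775, impact vy=-2.579
  bounce: vy ← 0.66·2.579 = 1.702

1 3.275 21.608 39.597
2 2.770 9.412 73.093
3 1.829 4.100 95.199
4 1.207 1.786 109.790
5 0.797 0.778 119.420
6 0.526 0.339 125.775
final: 125.775 1.702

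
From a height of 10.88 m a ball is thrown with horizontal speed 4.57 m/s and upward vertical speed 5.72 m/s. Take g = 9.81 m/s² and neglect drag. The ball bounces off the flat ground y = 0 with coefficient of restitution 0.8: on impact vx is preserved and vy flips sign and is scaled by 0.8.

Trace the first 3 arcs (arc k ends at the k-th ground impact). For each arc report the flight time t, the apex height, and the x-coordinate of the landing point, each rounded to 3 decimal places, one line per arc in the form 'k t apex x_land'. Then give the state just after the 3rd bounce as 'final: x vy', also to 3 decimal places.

Arc 1: start y=10.880, vy=5.720 → t=2.182, apex=12.548, x_land=9.974, impact vy=-15.690
  bounce: vy ← 0.8·15.690 = 12.552
Arc 2: start y=0.000, vy=12.552 → t=2.559, apex=8.030, x_land=21.669, impact vy=-12.552
  bounce: vy ← 0.8·12.552 = 10.042
Arc 3: start y=0.000, vy=10.042 → t=2.047, apex=5.139, x_land=31.025, impact vy=-10.042
  bounce: vy ← 0.8·10.042 = 8.033

1 2.182 12.548 9.974
2 2.559 8.030 21.669
3 2.047 5.139 31.025
final: 31.025 8.033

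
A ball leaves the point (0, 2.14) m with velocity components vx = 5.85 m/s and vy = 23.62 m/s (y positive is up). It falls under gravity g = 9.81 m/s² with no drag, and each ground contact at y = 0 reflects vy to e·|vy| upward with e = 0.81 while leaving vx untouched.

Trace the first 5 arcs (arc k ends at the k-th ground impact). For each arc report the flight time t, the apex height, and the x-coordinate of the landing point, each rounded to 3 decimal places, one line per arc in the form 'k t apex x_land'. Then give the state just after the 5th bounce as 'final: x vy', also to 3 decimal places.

Arc 1: start y=2.140, vy=23.620 → t=4.904, apex=30.575, x_land=28.691, impact vy=-24.493
  bounce: vy ← 0.81·24.493 = 19.839
Arc 2: start y=0.000, vy=19.839 → t=4.045, apex=20.061, x_land=52.352, impact vy=-19.839
  bounce: vy ← 0.81·19.839 = 16.070
Arc 3: start y=0.000, vy=16.070 → t=3.276, apex=13.162, x_land=71.518, impact vy=-16.070
  bounce: vy ← 0.81·16.070 = 13.016
Arc 4: start y=0.000, vy=13.016 → t=2.654, apex=8.635, x_land=87.042, impact vy=-13.016
  bounce: vy ← 0.81·13.016 = 10.543
Arc 5: start y=0.000, vy=10.543 → t=2.149, apex=5.666, x_land=99.617, impact vy=-10.543
  bounce: vy ← 0.81·10.543 = 8.540

1 4.904 30.575 28.691
2 4.045 20.061 52.352
3 3.276 13.162 71.518
4 2.654 8.635 87.042
5 2.149 5.666 99.617
final: 99.617 8.540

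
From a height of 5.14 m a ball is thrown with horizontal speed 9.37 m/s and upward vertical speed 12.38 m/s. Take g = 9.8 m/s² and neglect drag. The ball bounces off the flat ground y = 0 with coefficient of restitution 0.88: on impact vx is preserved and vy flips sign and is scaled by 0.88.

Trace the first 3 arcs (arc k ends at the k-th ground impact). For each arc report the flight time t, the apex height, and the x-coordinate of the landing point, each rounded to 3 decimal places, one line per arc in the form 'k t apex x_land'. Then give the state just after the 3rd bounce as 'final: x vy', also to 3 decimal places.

1 2.890 12.960 27.075
2 2.862 10.036 53.895
3 2.519 7.772 77.496
final: 77.496 10.861

Arc 1: start y=5.140, vy=12.380 → t=2.890, apex=12.960, x_land=27.075, impact vy=-15.938
  bounce: vy ← 0.88·15.938 = 14.025
Arc 2: start y=0.000, vy=14.025 → t=2.862, apex=10.036, x_land=53.895, impact vy=-14.025
  bounce: vy ← 0.88·14.025 = 12.342
Arc 3: start y=0.000, vy=12.342 → t=2.519, apex=7.772, x_land=77.496, impact vy=-12.342
  bounce: vy ← 0.88·12.342 = 10.861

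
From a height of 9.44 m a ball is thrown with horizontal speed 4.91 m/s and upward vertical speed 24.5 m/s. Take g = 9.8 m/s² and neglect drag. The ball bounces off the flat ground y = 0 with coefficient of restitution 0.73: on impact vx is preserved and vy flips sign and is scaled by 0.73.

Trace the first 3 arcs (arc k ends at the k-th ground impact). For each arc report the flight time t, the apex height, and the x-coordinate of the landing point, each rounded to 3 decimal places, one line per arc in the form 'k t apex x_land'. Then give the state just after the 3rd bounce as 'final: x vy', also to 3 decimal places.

Arc 1: start y=9.440, vy=24.500 → t=5.359, apex=40.065, x_land=26.315, impact vy=-28.023
  bounce: vy ← 0.73·28.023 = 20.457
Arc 2: start y=0.000, vy=20.457 → t=4.175, apex=21.351, x_land=46.813, impact vy=-20.457
  bounce: vy ← 0.73·20.457 = 14.933
Arc 3: start y=0.000, vy=14.933 → t=3.048, apex=11.378, x_land=61.777, impact vy=-14.933
  bounce: vy ← 0.73·14.933 = 10.901

1 5.359 40.065 26.315
2 4.175 21.351 46.813
3 3.048 11.378 61.777
final: 61.777 10.901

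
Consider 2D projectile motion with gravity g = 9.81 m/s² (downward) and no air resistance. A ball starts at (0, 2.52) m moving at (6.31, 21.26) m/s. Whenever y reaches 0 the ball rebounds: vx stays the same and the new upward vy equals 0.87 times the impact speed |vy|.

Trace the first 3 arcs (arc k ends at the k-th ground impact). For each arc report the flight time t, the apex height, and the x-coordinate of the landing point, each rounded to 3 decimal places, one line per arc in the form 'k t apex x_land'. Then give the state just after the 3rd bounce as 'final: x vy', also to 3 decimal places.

1 4.450 25.557 28.078
2 3.972 19.344 53.140
3 3.455 14.642 74.944
final: 74.944 14.746

Arc 1: start y=2.520, vy=21.260 → t=4.450, apex=25.557, x_land=28.078, impact vy=-22.393
  bounce: vy ← 0.87·22.393 = 19.482
Arc 2: start y=0.000, vy=19.482 → t=3.972, apex=19.344, x_land=53.140, impact vy=-19.482
  bounce: vy ← 0.87·19.482 = 16.949
Arc 3: start y=0.000, vy=16.949 → t=3.455, apex=14.642, x_land=74.944, impact vy=-16.949
  bounce: vy ← 0.87·16.949 = 14.746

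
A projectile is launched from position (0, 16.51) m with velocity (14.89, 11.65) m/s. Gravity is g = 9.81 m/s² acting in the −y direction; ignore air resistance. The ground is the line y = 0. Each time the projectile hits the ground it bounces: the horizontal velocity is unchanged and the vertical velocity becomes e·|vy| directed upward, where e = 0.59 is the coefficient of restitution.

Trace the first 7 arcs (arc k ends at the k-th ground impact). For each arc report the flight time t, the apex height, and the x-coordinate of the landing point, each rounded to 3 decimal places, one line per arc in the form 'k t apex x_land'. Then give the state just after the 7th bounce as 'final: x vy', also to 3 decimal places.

1 3.373 23.428 50.224
2 2.579 8.155 88.623
3 1.522 2.839 111.279
4 0.898 0.988 124.646
5 0.530 0.344 132.532
6 0.312 0.120 137.185
7 0.184 0.042 139.930
final: 139.930 0.534

Arc 1: start y=16.510, vy=11.650 → t=3.373, apex=23.428, x_land=50.224, impact vy=-21.439
  bounce: vy ← 0.59·21.439 = 12.649
Arc 2: start y=0.000, vy=12.649 → t=2.579, apex=8.155, x_land=88.623, impact vy=-12.649
  bounce: vy ← 0.59·12.649 = 7.463
Arc 3: start y=0.000, vy=7.463 → t=1.522, apex=2.839, x_land=111.279, impact vy=-7.463
  bounce: vy ← 0.59·7.463 = 4.403
Arc 4: start y=0.000, vy=4.403 → t=0.898, apex=0.988, x_land=124.646, impact vy=-4.403
  bounce: vy ← 0.59·4.403 = 2.598
Arc 5: start y=0.000, vy=2.598 → t=0.530, apex=0.344, x_land=132.532, impact vy=-2.598
  bounce: vy ← 0.59·2.598 = 1.533
Arc 6: start y=0.000, vy=1.533 → t=0.312, apex=0.120, x_land=137.185, impact vy=-1.533
  bounce: vy ← 0.59·1.533 = 0.904
Arc 7: start y=0.000, vy=0.904 → t=0.184, apex=0.042, x_land=139.930, impact vy=-0.904
  bounce: vy ← 0.59·0.904 = 0.534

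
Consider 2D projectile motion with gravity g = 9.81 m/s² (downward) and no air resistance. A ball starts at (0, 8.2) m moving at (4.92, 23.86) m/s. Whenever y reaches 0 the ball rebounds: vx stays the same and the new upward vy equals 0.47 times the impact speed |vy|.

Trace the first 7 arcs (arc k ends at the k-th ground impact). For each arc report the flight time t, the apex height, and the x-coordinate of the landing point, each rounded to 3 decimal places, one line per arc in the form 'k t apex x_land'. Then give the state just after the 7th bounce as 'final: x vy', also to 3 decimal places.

1 5.187 37.216 25.519
2 2.589 8.221 38.258
3 1.217 1.816 44.245
4 0.572 0.401 47.059
5 0.269 0.089 48.382
6 0.126 0.020 49.004
7 0.059 0.004 49.296
final: 49.296 0.137

Arc 1: start y=8.200, vy=23.860 → t=5.187, apex=37.216, x_land=25.519, impact vy=-27.022
  bounce: vy ← 0.47·27.022 = 12.700
Arc 2: start y=0.000, vy=12.700 → t=2.589, apex=8.221, x_land=38.258, impact vy=-12.700
  bounce: vy ← 0.47·12.700 = 5.969
Arc 3: start y=0.000, vy=5.969 → t=1.217, apex=1.816, x_land=44.245, impact vy=-5.969
  bounce: vy ← 0.47·5.969 = 2.805
Arc 4: start y=0.000, vy=2.805 → t=0.572, apex=0.401, x_land=47.059, impact vy=-2.805
  bounce: vy ← 0.47·2.805 = 1.319
Arc 5: start y=0.000, vy=1.319 → t=0.269, apex=0.089, x_land=48.382, impact vy=-1.319
  bounce: vy ← 0.47·1.319 = 0.620
Arc 6: start y=0.000, vy=0.620 → t=0.126, apex=0.020, x_land=49.004, impact vy=-0.620
  bounce: vy ← 0.47·0.620 = 0.291
Arc 7: start y=0.000, vy=0.291 → t=0.059, apex=0.004, x_land=49.296, impact vy=-0.291
  bounce: vy ← 0.47·0.291 = 0.137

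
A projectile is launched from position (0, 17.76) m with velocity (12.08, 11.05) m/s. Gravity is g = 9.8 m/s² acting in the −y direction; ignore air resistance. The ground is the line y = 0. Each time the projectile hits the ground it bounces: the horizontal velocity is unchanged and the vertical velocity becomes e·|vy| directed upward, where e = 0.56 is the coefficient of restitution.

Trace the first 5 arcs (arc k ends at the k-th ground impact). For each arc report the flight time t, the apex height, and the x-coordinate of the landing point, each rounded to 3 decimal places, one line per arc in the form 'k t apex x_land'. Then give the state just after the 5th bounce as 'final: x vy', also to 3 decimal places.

1 3.340 23.990 40.350
2 2.478 7.523 70.286
3 1.388 2.359 87.051
4 0.777 0.740 96.439
5 0.435 0.232 101.696
final: 101.696 1.194

Arc 1: start y=17.760, vy=11.050 → t=3.340, apex=23.990, x_land=40.350, impact vy=-21.684
  bounce: vy ← 0.56·21.684 = 12.143
Arc 2: start y=0.000, vy=12.143 → t=2.478, apex=7.523, x_land=70.286, impact vy=-12.143
  bounce: vy ← 0.56·12.143 = 6.800
Arc 3: start y=0.000, vy=6.800 → t=1.388, apex=2.359, x_land=87.051, impact vy=-6.800
  bounce: vy ← 0.56·6.800 = 3.808
Arc 4: start y=0.000, vy=3.808 → t=0.777, apex=0.740, x_land=96.439, impact vy=-3.808
  bounce: vy ← 0.56·3.808 = 2.133
Arc 5: start y=0.000, vy=2.133 → t=0.435, apex=0.232, x_land=101.696, impact vy=-2.133
  bounce: vy ← 0.56·2.133 = 1.194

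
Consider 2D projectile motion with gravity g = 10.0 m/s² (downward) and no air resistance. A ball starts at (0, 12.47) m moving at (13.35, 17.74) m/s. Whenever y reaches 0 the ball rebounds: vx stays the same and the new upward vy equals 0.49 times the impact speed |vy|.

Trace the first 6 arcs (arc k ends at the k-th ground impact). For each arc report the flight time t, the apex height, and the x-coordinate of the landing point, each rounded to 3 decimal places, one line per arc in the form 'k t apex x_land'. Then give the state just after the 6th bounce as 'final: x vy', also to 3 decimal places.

1 4.149 28.205 55.390
2 2.328 6.772 86.464
3 1.141 1.626 101.690
4 0.559 0.390 109.150
5 0.274 0.094 112.806
6 0.134 0.023 114.598
final: 114.598 0.329

Arc 1: start y=12.470, vy=17.740 → t=4.149, apex=28.205, x_land=55.390, impact vy=-23.751
  bounce: vy ← 0.49·23.751 = 11.638
Arc 2: start y=0.000, vy=11.638 → t=2.328, apex=6.772, x_land=86.464, impact vy=-11.638
  bounce: vy ← 0.49·11.638 = 5.703
Arc 3: start y=0.000, vy=5.703 → t=1.141, apex=1.626, x_land=101.690, impact vy=-5.703
  bounce: vy ← 0.49·5.703 = 2.794
Arc 4: start y=0.000, vy=2.794 → t=0.559, apex=0.390, x_land=109.150, impact vy=-2.794
  bounce: vy ← 0.49·2.794 = 1.369
Arc 5: start y=0.000, vy=1.369 → t=0.274, apex=0.094, x_land=112.806, impact vy=-1.369
  bounce: vy ← 0.49·1.369 = 0.671
Arc 6: start y=0.000, vy=0.671 → t=0.134, apex=0.023, x_land=114.598, impact vy=-0.671
  bounce: vy ← 0.49·0.671 = 0.329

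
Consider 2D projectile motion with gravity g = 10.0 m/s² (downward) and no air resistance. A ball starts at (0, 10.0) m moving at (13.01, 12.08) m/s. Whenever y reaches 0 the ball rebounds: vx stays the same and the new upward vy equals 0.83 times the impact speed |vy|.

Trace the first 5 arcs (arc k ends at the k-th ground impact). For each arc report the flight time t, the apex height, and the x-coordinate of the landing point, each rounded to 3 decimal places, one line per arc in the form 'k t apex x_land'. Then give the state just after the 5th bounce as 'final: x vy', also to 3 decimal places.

1 3.068 17.296 39.914
2 3.087 11.915 80.081
3 2.563 8.209 113.420
4 2.127 5.655 141.092
5 1.765 3.896 164.059
final: 164.059 7.326

Arc 1: start y=10.000, vy=12.080 → t=3.068, apex=17.296, x_land=39.914, impact vy=-18.599
  bounce: vy ← 0.83·18.599 = 15.437
Arc 2: start y=0.000, vy=15.437 → t=3.087, apex=11.915, x_land=80.081, impact vy=-15.437
  bounce: vy ← 0.83·15.437 = 12.813
Arc 3: start y=0.000, vy=12.813 → t=2.563, apex=8.209, x_land=113.420, impact vy=-12.813
  bounce: vy ← 0.83·12.813 = 10.635
Arc 4: start y=0.000, vy=10.635 → t=2.127, apex=5.655, x_land=141.092, impact vy=-10.635
  bounce: vy ← 0.83·10.635 = 8.827
Arc 5: start y=0.000, vy=8.827 → t=1.765, apex=3.896, x_land=164.059, impact vy=-8.827
  bounce: vy ← 0.83·8.827 = 7.326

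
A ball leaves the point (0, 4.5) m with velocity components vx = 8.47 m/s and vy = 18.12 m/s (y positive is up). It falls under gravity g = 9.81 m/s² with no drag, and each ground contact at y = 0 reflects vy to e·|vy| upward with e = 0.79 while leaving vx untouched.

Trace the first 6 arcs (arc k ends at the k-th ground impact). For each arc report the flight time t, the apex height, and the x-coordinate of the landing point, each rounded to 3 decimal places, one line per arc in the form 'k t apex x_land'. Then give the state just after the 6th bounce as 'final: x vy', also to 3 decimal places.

1 3.928 21.235 33.268
2 3.287 13.253 61.113
3 2.597 8.271 83.110
4 2.052 5.162 100.488
5 1.621 3.222 114.217
6 1.280 2.011 125.062
final: 125.062 4.962

Arc 1: start y=4.500, vy=18.120 → t=3.928, apex=21.235, x_land=33.268, impact vy=-20.411
  bounce: vy ← 0.79·20.411 = 16.125
Arc 2: start y=0.000, vy=16.125 → t=3.287, apex=13.253, x_land=61.113, impact vy=-16.125
  bounce: vy ← 0.79·16.125 = 12.739
Arc 3: start y=0.000, vy=12.739 → t=2.597, apex=8.271, x_land=83.110, impact vy=-12.739
  bounce: vy ← 0.79·12.739 = 10.064
Arc 4: start y=0.000, vy=10.064 → t=2.052, apex=5.162, x_land=100.488, impact vy=-10.064
  bounce: vy ← 0.79·10.064 = 7.950
Arc 5: start y=0.000, vy=7.950 → t=1.621, apex=3.222, x_land=114.217, impact vy=-7.950
  bounce: vy ← 0.79·7.950 = 6.281
Arc 6: start y=0.000, vy=6.281 → t=1.280, apex=2.011, x_land=125.062, impact vy=-6.281
  bounce: vy ← 0.79·6.281 = 4.962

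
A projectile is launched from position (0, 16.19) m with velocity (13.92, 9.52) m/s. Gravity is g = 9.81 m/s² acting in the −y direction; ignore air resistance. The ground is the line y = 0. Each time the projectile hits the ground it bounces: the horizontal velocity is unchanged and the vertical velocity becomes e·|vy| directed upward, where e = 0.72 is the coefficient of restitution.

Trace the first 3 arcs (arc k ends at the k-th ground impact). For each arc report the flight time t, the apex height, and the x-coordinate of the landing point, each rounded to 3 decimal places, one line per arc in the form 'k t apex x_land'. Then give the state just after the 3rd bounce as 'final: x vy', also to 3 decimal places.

1 3.030 20.809 42.180
2 2.966 10.788 83.467
3 2.136 5.592 113.193
final: 113.193 7.542

Arc 1: start y=16.190, vy=9.520 → t=3.030, apex=20.809, x_land=42.180, impact vy=-20.206
  bounce: vy ← 0.72·20.206 = 14.548
Arc 2: start y=0.000, vy=14.548 → t=2.966, apex=10.788, x_land=83.467, impact vy=-14.548
  bounce: vy ← 0.72·14.548 = 10.475
Arc 3: start y=0.000, vy=10.475 → t=2.136, apex=5.592, x_land=113.193, impact vy=-10.475
  bounce: vy ← 0.72·10.475 = 7.542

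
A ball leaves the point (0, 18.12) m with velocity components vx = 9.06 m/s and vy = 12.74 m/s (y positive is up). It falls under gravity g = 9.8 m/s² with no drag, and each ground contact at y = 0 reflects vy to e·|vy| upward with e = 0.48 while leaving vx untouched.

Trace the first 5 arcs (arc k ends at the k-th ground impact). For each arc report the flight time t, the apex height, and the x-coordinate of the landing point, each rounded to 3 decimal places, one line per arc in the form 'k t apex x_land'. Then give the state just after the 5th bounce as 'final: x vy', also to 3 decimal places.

Arc 1: start y=18.120, vy=12.740 → t=3.621, apex=26.401, x_land=32.808, impact vy=-22.748
  bounce: vy ← 0.48·22.748 = 10.919
Arc 2: start y=0.000, vy=10.919 → t=2.228, apex=6.083, x_land=52.997, impact vy=-10.919
  bounce: vy ← 0.48·10.919 = 5.241
Arc 3: start y=0.000, vy=5.241 → t=1.070, apex=1.401, x_land=62.688, impact vy=-5.241
  bounce: vy ← 0.48·5.241 = 2.516
Arc 4: start y=0.000, vy=2.516 → t=0.513, apex=0.323, x_land=67.339, impact vy=-2.516
  bounce: vy ← 0.48·2.516 = 1.208
Arc 5: start y=0.000, vy=1.208 → t=0.246, apex=0.074, x_land=69.572, impact vy=-1.208
  bounce: vy ← 0.48·1.208 = 0.580

1 3.621 26.401 32.808
2 2.228 6.083 52.997
3 1.070 1.401 62.688
4 0.513 0.323 67.339
5 0.246 0.074 69.572
final: 69.572 0.580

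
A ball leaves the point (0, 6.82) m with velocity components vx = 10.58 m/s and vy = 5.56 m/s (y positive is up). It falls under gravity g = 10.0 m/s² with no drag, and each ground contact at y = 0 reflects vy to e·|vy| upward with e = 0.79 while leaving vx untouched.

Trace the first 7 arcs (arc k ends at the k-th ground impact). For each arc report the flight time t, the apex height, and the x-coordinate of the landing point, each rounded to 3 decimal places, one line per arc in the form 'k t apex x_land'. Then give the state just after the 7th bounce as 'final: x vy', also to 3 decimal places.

1 1.849 8.366 19.568
2 2.044 5.221 41.190
3 1.615 3.258 58.272
4 1.275 2.034 71.767
5 1.008 1.269 82.428
6 0.796 0.792 90.850
7 0.629 0.494 97.503
final: 97.503 2.484

Arc 1: start y=6.820, vy=5.560 → t=1.849, apex=8.366, x_land=19.568, impact vy=-12.935
  bounce: vy ← 0.79·12.935 = 10.219
Arc 2: start y=0.000, vy=10.219 → t=2.044, apex=5.221, x_land=41.190, impact vy=-10.219
  bounce: vy ← 0.79·10.219 = 8.073
Arc 3: start y=0.000, vy=8.073 → t=1.615, apex=3.258, x_land=58.272, impact vy=-8.073
  bounce: vy ← 0.79·8.073 = 6.377
Arc 4: start y=0.000, vy=6.377 → t=1.275, apex=2.034, x_land=71.767, impact vy=-6.377
  bounce: vy ← 0.79·6.377 = 5.038
Arc 5: start y=0.000, vy=5.038 → t=1.008, apex=1.269, x_land=82.428, impact vy=-5.038
  bounce: vy ← 0.79·5.038 = 3.980
Arc 6: start y=0.000, vy=3.980 → t=0.796, apex=0.792, x_land=90.850, impact vy=-3.980
  bounce: vy ← 0.79·3.980 = 3.144
Arc 7: start y=0.000, vy=3.144 → t=0.629, apex=0.494, x_land=97.503, impact vy=-3.144
  bounce: vy ← 0.79·3.144 = 2.484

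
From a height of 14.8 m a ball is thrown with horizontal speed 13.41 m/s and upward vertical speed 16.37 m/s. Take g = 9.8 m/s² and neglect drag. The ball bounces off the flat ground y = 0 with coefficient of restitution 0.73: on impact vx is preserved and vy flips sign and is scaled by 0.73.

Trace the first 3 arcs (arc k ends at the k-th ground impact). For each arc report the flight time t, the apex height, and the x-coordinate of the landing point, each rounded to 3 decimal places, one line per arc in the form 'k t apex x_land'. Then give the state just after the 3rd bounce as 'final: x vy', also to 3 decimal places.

1 4.081 28.472 54.725
2 3.519 15.173 101.920
3 2.569 8.086 136.373
final: 136.373 9.190

Arc 1: start y=14.800, vy=16.370 → t=4.081, apex=28.472, x_land=54.725, impact vy=-23.623
  bounce: vy ← 0.73·23.623 = 17.245
Arc 2: start y=0.000, vy=17.245 → t=3.519, apex=15.173, x_land=101.920, impact vy=-17.245
  bounce: vy ← 0.73·17.245 = 12.589
Arc 3: start y=0.000, vy=12.589 → t=2.569, apex=8.086, x_land=136.373, impact vy=-12.589
  bounce: vy ← 0.73·12.589 = 9.190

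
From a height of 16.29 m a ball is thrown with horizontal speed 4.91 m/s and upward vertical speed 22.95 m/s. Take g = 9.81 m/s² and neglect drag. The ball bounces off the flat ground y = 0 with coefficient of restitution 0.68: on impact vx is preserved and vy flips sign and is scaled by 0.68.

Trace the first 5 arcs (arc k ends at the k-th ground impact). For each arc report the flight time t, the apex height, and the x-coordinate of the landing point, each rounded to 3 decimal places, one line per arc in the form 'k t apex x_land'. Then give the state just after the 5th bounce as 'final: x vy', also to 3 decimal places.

1 5.305 43.135 26.047
2 4.033 19.946 45.850
3 2.742 9.223 59.315
4 1.865 4.265 68.472
5 1.268 1.972 74.698
final: 74.698 4.230

Arc 1: start y=16.290, vy=22.950 → t=5.305, apex=43.135, x_land=26.047, impact vy=-29.091
  bounce: vy ← 0.68·29.091 = 19.782
Arc 2: start y=0.000, vy=19.782 → t=4.033, apex=19.946, x_land=45.850, impact vy=-19.782
  bounce: vy ← 0.68·19.782 = 13.452
Arc 3: start y=0.000, vy=13.452 → t=2.742, apex=9.223, x_land=59.315, impact vy=-13.452
  bounce: vy ← 0.68·13.452 = 9.147
Arc 4: start y=0.000, vy=9.147 → t=1.865, apex=4.265, x_land=68.472, impact vy=-9.147
  bounce: vy ← 0.68·9.147 = 6.220
Arc 5: start y=0.000, vy=6.220 → t=1.268, apex=1.972, x_land=74.698, impact vy=-6.220
  bounce: vy ← 0.68·6.220 = 4.230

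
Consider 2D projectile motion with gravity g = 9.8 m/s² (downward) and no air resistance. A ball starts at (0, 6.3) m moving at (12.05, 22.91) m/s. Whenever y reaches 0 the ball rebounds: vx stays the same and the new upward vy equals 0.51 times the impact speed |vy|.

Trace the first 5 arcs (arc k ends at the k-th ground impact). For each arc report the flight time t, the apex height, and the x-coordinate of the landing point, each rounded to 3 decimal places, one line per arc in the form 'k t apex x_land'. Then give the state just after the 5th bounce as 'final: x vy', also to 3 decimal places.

1 4.936 33.079 59.479
2 2.650 8.604 91.414
3 1.352 2.238 107.700
4 0.689 0.582 116.007
5 0.352 0.151 120.243
final: 120.243 0.879

Arc 1: start y=6.300, vy=22.910 → t=4.936, apex=33.079, x_land=59.479, impact vy=-25.463
  bounce: vy ← 0.51·25.463 = 12.986
Arc 2: start y=0.000, vy=12.986 → t=2.650, apex=8.604, x_land=91.414, impact vy=-12.986
  bounce: vy ← 0.51·12.986 = 6.623
Arc 3: start y=0.000, vy=6.623 → t=1.352, apex=2.238, x_land=107.700, impact vy=-6.623
  bounce: vy ← 0.51·6.623 = 3.378
Arc 4: start y=0.000, vy=3.378 → t=0.689, apex=0.582, x_land=116.007, impact vy=-3.378
  bounce: vy ← 0.51·3.378 = 1.723
Arc 5: start y=0.000, vy=1.723 → t=0.352, apex=0.151, x_land=120.243, impact vy=-1.723
  bounce: vy ← 0.51·1.723 = 0.879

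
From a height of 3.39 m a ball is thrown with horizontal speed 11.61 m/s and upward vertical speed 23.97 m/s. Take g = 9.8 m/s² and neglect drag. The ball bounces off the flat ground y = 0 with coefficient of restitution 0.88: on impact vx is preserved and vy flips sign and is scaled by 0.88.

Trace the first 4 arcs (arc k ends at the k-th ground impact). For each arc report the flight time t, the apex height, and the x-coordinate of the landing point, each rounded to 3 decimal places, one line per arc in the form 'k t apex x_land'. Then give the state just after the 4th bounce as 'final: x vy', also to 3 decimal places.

Arc 1: start y=3.390, vy=23.970 → t=5.029, apex=32.704, x_land=58.391, impact vy=-25.318
  bounce: vy ← 0.88·25.318 = 22.280
Arc 2: start y=0.000, vy=22.280 → t=4.547, apex=25.326, x_land=111.181, impact vy=-22.280
  bounce: vy ← 0.88·22.280 = 19.606
Arc 3: start y=0.000, vy=19.606 → t=4.001, apex=19.613, x_land=157.636, impact vy=-19.606
  bounce: vy ← 0.88·19.606 = 17.254
Arc 4: start y=0.000, vy=17.254 → t=3.521, apex=15.188, x_land=198.516, impact vy=-17.254
  bounce: vy ← 0.88·17.254 = 15.183

1 5.029 32.704 58.391
2 4.547 25.326 111.181
3 4.001 19.613 157.636
4 3.521 15.188 198.516
final: 198.516 15.183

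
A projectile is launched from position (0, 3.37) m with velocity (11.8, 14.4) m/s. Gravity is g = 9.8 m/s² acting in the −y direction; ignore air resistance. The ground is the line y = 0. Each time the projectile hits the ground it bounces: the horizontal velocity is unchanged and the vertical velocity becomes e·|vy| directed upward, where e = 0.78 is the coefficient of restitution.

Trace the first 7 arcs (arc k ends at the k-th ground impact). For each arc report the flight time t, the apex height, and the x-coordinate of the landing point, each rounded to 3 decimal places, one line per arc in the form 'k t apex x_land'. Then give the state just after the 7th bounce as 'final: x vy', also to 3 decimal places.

Arc 1: start y=3.370, vy=14.400 → t=3.157, apex=13.950, x_land=37.248, impact vy=-16.535
  bounce: vy ← 0.78·16.535 = 12.897
Arc 2: start y=0.000, vy=12.897 → t=2.632, apex=8.487, x_land=68.308, impact vy=-12.897
  bounce: vy ← 0.78·12.897 = 10.060
Arc 3: start y=0.000, vy=10.060 → t=2.053, apex=5.163, x_land=92.534, impact vy=-10.060
  bounce: vy ← 0.78·10.060 = 7.847
Arc 4: start y=0.000, vy=7.847 → t=1.601, apex=3.141, x_land=111.430, impact vy=-7.847
  bounce: vy ← 0.78·7.847 = 6.121
Arc 5: start y=0.000, vy=6.121 → t=1.249, apex=1.911, x_land=126.169, impact vy=-6.121
  bounce: vy ← 0.78·6.121 = 4.774
Arc 6: start y=0.000, vy=4.774 → t=0.974, apex=1.163, x_land=137.666, impact vy=-4.774
  bounce: vy ← 0.78·4.774 = 3.724
Arc 7: start y=0.000, vy=3.724 → t=0.760, apex=0.707, x_land=146.633, impact vy=-3.724
  bounce: vy ← 0.78·3.724 = 2.904

1 3.157 13.950 37.248
2 2.632 8.487 68.308
3 2.053 5.163 92.534
4 1.601 3.141 111.430
5 1.249 1.911 126.169
6 0.974 1.163 137.666
7 0.760 0.707 146.633
final: 146.633 2.904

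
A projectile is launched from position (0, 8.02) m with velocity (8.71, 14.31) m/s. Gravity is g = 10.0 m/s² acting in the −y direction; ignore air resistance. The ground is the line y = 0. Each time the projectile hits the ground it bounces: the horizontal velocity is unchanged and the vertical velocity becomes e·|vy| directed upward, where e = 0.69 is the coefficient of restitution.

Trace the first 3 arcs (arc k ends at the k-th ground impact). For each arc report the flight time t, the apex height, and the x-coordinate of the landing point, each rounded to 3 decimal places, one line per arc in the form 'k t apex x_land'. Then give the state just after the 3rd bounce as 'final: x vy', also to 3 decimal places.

1 3.342 18.259 29.108
2 2.637 8.693 52.078
3 1.820 4.139 67.927
final: 67.927 6.278

Arc 1: start y=8.020, vy=14.310 → t=3.342, apex=18.259, x_land=29.108, impact vy=-19.110
  bounce: vy ← 0.69·19.110 = 13.186
Arc 2: start y=0.000, vy=13.186 → t=2.637, apex=8.693, x_land=52.078, impact vy=-13.186
  bounce: vy ← 0.69·13.186 = 9.098
Arc 3: start y=0.000, vy=9.098 → t=1.820, apex=4.139, x_land=67.927, impact vy=-9.098
  bounce: vy ← 0.69·9.098 = 6.278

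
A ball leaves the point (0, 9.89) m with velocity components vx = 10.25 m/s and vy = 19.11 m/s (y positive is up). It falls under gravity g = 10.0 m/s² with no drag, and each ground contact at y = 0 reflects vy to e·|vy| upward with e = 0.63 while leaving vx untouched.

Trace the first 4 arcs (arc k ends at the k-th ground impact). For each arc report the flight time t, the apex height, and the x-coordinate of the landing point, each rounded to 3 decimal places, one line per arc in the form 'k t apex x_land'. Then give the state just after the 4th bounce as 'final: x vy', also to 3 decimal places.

Arc 1: start y=9.890, vy=19.110 → t=4.284, apex=28.150, x_land=43.908, impact vy=-23.727
  bounce: vy ← 0.63·23.727 = 14.948
Arc 2: start y=0.000, vy=14.948 → t=2.990, apex=11.173, x_land=74.552, impact vy=-14.948
  bounce: vy ← 0.63·14.948 = 9.417
Arc 3: start y=0.000, vy=9.417 → t=1.883, apex=4.434, x_land=93.858, impact vy=-9.417
  bounce: vy ← 0.63·9.417 = 5.933
Arc 4: start y=0.000, vy=5.933 → t=1.187, apex=1.760, x_land=106.021, impact vy=-5.933
  bounce: vy ← 0.63·5.933 = 3.738

1 4.284 28.150 43.908
2 2.990 11.173 74.552
3 1.883 4.434 93.858
4 1.187 1.760 106.021
final: 106.021 3.738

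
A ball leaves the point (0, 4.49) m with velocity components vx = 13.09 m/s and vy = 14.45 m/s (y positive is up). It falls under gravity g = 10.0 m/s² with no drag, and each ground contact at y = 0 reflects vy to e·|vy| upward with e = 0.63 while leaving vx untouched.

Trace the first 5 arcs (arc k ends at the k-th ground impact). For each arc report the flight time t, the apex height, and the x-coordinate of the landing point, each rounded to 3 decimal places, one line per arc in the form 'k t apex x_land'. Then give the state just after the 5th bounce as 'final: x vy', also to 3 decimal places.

1 3.173 14.930 41.535
2 2.177 5.926 70.036
3 1.372 2.352 87.991
4 0.864 0.933 99.303
5 0.544 0.370 106.430
final: 106.430 1.715

Arc 1: start y=4.490, vy=14.450 → t=3.173, apex=14.930, x_land=41.535, impact vy=-17.280
  bounce: vy ← 0.63·17.280 = 10.886
Arc 2: start y=0.000, vy=10.886 → t=2.177, apex=5.926, x_land=70.036, impact vy=-10.886
  bounce: vy ← 0.63·10.886 = 6.858
Arc 3: start y=0.000, vy=6.858 → t=1.372, apex=2.352, x_land=87.991, impact vy=-6.858
  bounce: vy ← 0.63·6.858 = 4.321
Arc 4: start y=0.000, vy=4.321 → t=0.864, apex=0.933, x_land=99.303, impact vy=-4.321
  bounce: vy ← 0.63·4.321 = 2.722
Arc 5: start y=0.000, vy=2.722 → t=0.544, apex=0.370, x_land=106.430, impact vy=-2.722
  bounce: vy ← 0.63·2.722 = 1.715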